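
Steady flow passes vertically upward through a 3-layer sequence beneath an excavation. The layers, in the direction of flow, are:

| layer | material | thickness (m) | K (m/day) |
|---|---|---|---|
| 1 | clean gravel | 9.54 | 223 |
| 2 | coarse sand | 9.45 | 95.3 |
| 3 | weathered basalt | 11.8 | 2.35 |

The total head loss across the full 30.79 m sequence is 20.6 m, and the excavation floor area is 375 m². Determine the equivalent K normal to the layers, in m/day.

Flow is perpendicular to layering, so the layers act in series and the equivalent K is the thickness-weighted harmonic mean.
Total thickness L = 9.54 + 9.45 + 11.8 = 30.79 m.
Σ(b_i/K_i) = 9.54/223 + 9.45/95.3 + 11.8/2.35 = 5.163 d.
K_eq = L / Σ(b_i/K_i) = 30.79 / 5.163 = 5.963 m/day.

5.96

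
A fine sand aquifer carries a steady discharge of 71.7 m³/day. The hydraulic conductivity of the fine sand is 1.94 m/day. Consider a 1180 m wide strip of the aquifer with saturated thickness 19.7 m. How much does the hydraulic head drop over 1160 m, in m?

Cross-sectional area A = 1180 × 19.7 = 23246 m².
From Q = K·A·i, i = Q / (K·A) = 71.7 / (1.940 × 23246) = 0.001590.
Head loss Δh = i · L = 0.001590 × 1160 = 1.844 m.

1.84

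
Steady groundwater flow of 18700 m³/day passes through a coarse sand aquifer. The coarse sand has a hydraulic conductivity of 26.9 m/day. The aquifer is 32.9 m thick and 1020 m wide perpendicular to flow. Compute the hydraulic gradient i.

0.0207

Cross-sectional area A = 1020 × 32.9 = 33558 m².
From Q = K·A·i, i = Q / (K·A) = 18700 / (26.90 × 33558) = 0.02072.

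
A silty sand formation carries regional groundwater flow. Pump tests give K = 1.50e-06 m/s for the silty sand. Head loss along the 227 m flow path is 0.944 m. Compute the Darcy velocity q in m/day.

Convert K: 1.50e-06 m/s × 86400 = 0.1296 m/day.
Hydraulic gradient i = Δh / L = 0.944 / 227 = 0.004159.
Specific discharge q = K · i = 0.1296 × 0.004159 = 0.0005390 m/day.

0.000539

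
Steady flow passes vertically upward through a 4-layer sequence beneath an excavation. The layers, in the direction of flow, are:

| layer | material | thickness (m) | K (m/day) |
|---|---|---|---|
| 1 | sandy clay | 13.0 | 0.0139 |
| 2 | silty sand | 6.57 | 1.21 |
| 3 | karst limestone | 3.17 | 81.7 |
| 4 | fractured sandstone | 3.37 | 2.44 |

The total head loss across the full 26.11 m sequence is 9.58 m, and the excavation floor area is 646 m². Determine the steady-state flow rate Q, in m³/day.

Flow is perpendicular to layering, so the layers act in series and the equivalent K is the thickness-weighted harmonic mean.
Total thickness L = 13.0 + 6.57 + 3.17 + 3.37 = 26.11 m.
Σ(b_i/K_i) = 13.0/0.0139 + 6.57/1.21 + 3.17/81.7 + 3.37/2.44 = 942.1 d.
K_eq = L / Σ(b_i/K_i) = 26.11 / 942.1 = 0.02771 m/day.
Q = K_eq · A · (Δh/L) = 0.02771 × 646 × (9.58/26.11) = 6.569 m³/day.

6.57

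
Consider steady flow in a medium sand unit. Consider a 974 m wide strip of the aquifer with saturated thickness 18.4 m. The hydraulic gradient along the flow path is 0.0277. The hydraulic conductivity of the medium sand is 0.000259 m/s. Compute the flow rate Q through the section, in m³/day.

11100

Convert K: 0.000259 m/s × 86400 = 22.38 m/day.
Cross-sectional area A = 974 × 18.4 = 17922 m².
Hydraulic gradient i = 0.0277.
Darcy's law: Q = K · A · i = 22.38 × 17922 × 0.02770 = 11109 m³/day.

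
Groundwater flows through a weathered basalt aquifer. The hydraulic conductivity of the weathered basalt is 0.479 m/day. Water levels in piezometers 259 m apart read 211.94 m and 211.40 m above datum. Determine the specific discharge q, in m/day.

0.000999

Hydraulic gradient i = (211.94 − 211.40) / 259 = 0.54 / 259 = 0.002085.
Specific discharge q = K · i = 0.4790 × 0.002085 = 0.0009987 m/day.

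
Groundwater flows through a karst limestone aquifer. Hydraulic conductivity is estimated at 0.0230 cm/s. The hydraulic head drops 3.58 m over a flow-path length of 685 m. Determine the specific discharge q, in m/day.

0.104

Convert K: 0.0230 cm/s × 864 = 19.87 m/day.
Hydraulic gradient i = Δh / L = 3.58 / 685 = 0.005226.
Specific discharge q = K · i = 19.87 × 0.005226 = 0.1039 m/day.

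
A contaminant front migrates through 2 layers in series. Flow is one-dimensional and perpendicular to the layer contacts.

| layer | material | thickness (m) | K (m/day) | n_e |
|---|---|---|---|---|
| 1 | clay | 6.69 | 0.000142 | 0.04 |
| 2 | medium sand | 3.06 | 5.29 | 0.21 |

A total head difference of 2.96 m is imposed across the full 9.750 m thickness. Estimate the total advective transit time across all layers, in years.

With flow normal to the layers, continuity requires the same specific discharge q through every layer.
Σ(b_i/K_i) = 6.69/0.000142 + 3.06/5.29 = 47113 d.
q = Δh / Σ(b_i/K_i) = 2.96 / 47113 = 6.283e-05 m/day.
In each layer the seepage velocity is v_i = q/n_i, so the layer transit time is t_i = b_i·n_i / q:
  layer 1 (clay): t_1 = 6.69 × 0.04 / 6.283e-05 = 4259 d
  layer 2 (medium sand): t_2 = 3.06 × 0.21 / 6.283e-05 = 10228 d
Total t = Σ t_i = 14487 days = 39.66 years.

39.7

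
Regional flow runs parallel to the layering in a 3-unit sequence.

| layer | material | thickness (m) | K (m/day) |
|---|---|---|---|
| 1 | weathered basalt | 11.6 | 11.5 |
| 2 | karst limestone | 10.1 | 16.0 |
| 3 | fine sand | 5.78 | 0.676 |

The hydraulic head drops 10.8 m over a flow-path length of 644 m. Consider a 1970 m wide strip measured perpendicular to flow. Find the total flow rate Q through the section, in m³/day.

9880

Flow is parallel to layering, so each bed carries its own Darcy discharge and the transmissivities add.
Σ(K_i·b_i) = 11.5×11.6 + 16.0×10.1 + 0.676×5.78 = 298.9 m²/day.
Hydraulic gradient i = Δh / L = 10.8 / 644 = 0.01677.
Q = Σ(K_i·b_i) · W · i = 298.9 × 1970 × 0.01677 = 9875 m³/day.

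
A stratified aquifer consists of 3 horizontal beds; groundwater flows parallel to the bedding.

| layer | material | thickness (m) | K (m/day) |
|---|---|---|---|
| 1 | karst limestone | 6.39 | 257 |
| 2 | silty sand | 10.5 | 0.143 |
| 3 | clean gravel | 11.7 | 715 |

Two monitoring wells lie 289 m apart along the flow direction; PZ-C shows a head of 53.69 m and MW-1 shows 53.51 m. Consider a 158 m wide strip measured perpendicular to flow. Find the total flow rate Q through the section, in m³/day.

985

Flow is parallel to layering, so each bed carries its own Darcy discharge and the transmissivities add.
Σ(K_i·b_i) = 257×6.39 + 0.143×10.5 + 715×11.7 = 10009 m²/day.
Hydraulic gradient i = (53.69 − 53.51) / 289 = 0.18 / 289 = 0.0006228.
Q = Σ(K_i·b_i) · W · i = 10009 × 158 × 0.0006228 = 985.0 m³/day.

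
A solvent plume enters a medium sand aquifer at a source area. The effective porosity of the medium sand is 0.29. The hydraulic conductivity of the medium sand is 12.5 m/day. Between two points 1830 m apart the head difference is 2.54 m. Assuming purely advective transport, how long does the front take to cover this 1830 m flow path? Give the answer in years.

83.7

Hydraulic gradient i = Δh / L = 2.54 / 1830 = 0.001388.
Darcy flux q = K · i = 12.50 × 0.001388 = 0.01735 m/day.
Seepage velocity v = q / n_e = 0.01735 / 0.29 = 0.05983 m/day.
Travel time t = L / v = 1830 / 0.05983 = 30588 days = 83.75 years.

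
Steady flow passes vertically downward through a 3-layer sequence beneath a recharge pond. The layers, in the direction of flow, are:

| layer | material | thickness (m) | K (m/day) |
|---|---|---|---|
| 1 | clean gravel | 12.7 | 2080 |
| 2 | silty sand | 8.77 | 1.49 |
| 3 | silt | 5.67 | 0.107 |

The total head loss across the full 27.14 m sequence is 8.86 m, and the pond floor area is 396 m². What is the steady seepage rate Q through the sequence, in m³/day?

Flow is perpendicular to layering, so the layers act in series and the equivalent K is the thickness-weighted harmonic mean.
Total thickness L = 12.7 + 8.77 + 5.67 = 27.14 m.
Σ(b_i/K_i) = 12.7/2080 + 8.77/1.49 + 5.67/0.107 = 58.88 d.
K_eq = L / Σ(b_i/K_i) = 27.14 / 58.88 = 0.4609 m/day.
Q = K_eq · A · (Δh/L) = 0.4609 × 396 × (8.86/27.14) = 59.59 m³/day.

59.6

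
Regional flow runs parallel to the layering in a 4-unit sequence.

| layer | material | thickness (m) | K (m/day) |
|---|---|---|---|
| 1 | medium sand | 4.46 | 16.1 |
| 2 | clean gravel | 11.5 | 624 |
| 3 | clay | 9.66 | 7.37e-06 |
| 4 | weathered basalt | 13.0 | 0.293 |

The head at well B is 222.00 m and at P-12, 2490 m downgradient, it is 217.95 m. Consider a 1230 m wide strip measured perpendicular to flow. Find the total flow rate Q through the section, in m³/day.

14500

Flow is parallel to layering, so each bed carries its own Darcy discharge and the transmissivities add.
Σ(K_i·b_i) = 16.1×4.46 + 624×11.5 + 7.37e-06×9.66 + 0.293×13.0 = 7252 m²/day.
Hydraulic gradient i = (222.00 − 217.95) / 2490 = 4.05 / 2490 = 0.001627.
Q = Σ(K_i·b_i) · W · i = 7252 × 1230 × 0.001627 = 14508 m³/day.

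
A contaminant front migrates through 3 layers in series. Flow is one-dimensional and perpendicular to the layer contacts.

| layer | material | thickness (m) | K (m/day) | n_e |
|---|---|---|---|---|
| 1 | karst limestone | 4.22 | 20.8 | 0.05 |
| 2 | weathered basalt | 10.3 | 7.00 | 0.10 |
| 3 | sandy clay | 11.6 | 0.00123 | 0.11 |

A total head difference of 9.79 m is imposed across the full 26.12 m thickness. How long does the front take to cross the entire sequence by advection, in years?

With flow normal to the layers, continuity requires the same specific discharge q through every layer.
Σ(b_i/K_i) = 4.22/20.8 + 10.3/7.00 + 11.6/0.00123 = 9433 d.
q = Δh / Σ(b_i/K_i) = 9.79 / 9433 = 0.001038 m/day.
In each layer the seepage velocity is v_i = q/n_i, so the layer transit time is t_i = b_i·n_i / q:
  layer 1 (karst limestone): t_1 = 4.22 × 0.05 / 0.001038 = 203.3 d
  layer 2 (weathered basalt): t_2 = 10.3 × 0.10 / 0.001038 = 992.4 d
  layer 3 (sandy clay): t_3 = 11.6 × 0.11 / 0.001038 = 1229 d
Total t = Σ t_i = 2425 days = 6.640 years.

6.64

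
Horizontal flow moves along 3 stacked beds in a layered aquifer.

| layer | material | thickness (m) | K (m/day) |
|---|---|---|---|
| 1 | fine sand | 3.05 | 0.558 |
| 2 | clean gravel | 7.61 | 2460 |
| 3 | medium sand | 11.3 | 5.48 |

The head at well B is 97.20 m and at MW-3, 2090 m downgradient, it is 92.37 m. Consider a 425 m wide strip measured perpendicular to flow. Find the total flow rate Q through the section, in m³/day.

18400

Flow is parallel to layering, so each bed carries its own Darcy discharge and the transmissivities add.
Σ(K_i·b_i) = 0.558×3.05 + 2460×7.61 + 5.48×11.3 = 18784 m²/day.
Hydraulic gradient i = (97.20 − 92.37) / 2090 = 4.83 / 2090 = 0.002311.
Q = Σ(K_i·b_i) · W · i = 18784 × 425 × 0.002311 = 18449 m³/day.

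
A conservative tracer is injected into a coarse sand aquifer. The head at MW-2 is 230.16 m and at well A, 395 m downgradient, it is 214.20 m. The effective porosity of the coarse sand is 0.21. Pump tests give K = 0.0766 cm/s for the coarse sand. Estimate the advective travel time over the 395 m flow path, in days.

Convert K: 0.0766 cm/s × 864 = 66.18 m/day.
Hydraulic gradient i = (230.16 − 214.20) / 395 = 15.96 / 395 = 0.04041.
Darcy flux q = K · i = 66.18 × 0.04041 = 2.674 m/day.
Seepage velocity v = q / n_e = 2.674 / 0.21 = 12.73 m/day.
Travel time t = L / v = 395 / 12.73 = 31.02 days.

31.0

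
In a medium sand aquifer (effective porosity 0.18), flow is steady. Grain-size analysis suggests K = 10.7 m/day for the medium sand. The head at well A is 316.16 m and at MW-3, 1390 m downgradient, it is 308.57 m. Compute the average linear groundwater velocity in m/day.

Hydraulic gradient i = (316.16 − 308.57) / 1390 = 7.59 / 1390 = 0.005460.
Darcy flux q = K · i = 10.70 × 0.005460 = 0.05843 m/day.
Seepage velocity v = q / n_e = 0.05843 / 0.18 = 0.3246 m/day.

0.325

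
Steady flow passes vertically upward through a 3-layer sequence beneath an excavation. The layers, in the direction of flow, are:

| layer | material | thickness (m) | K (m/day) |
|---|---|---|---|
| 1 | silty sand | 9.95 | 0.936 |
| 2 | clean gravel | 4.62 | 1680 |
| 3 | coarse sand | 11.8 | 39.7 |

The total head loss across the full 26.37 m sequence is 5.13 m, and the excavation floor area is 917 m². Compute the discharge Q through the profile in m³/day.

Flow is perpendicular to layering, so the layers act in series and the equivalent K is the thickness-weighted harmonic mean.
Total thickness L = 9.95 + 4.62 + 11.8 = 26.37 m.
Σ(b_i/K_i) = 9.95/0.936 + 4.62/1680 + 11.8/39.7 = 10.93 d.
K_eq = L / Σ(b_i/K_i) = 26.37 / 10.93 = 2.413 m/day.
Q = K_eq · A · (Δh/L) = 2.413 × 917 × (5.13/26.37) = 430.4 m³/day.

430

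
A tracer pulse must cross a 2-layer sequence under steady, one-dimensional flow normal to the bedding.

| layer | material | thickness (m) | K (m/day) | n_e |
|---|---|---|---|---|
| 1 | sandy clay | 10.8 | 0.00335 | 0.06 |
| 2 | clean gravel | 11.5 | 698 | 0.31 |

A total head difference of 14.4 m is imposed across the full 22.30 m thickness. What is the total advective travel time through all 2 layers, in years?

With flow normal to the layers, continuity requires the same specific discharge q through every layer.
Σ(b_i/K_i) = 10.8/0.00335 + 11.5/698 = 3224 d.
q = Δh / Σ(b_i/K_i) = 14.4 / 3224 = 0.004467 m/day.
In each layer the seepage velocity is v_i = q/n_i, so the layer transit time is t_i = b_i·n_i / q:
  layer 1 (sandy clay): t_1 = 10.8 × 0.06 / 0.004467 = 145.1 d
  layer 2 (clean gravel): t_2 = 11.5 × 0.31 / 0.004467 = 798.1 d
Total t = Σ t_i = 943.2 days = 2.582 years.

2.58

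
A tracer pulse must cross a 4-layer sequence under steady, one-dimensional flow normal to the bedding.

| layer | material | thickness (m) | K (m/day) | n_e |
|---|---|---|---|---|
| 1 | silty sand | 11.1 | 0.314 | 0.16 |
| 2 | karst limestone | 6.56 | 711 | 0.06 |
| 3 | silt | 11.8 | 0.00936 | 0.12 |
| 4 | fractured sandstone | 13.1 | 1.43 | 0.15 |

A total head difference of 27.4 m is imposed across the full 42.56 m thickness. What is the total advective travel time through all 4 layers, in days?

264

With flow normal to the layers, continuity requires the same specific discharge q through every layer.
Σ(b_i/K_i) = 11.1/0.314 + 6.56/711 + 11.8/0.00936 + 13.1/1.43 = 1305 d.
q = Δh / Σ(b_i/K_i) = 27.4 / 1305 = 0.02099 m/day.
In each layer the seepage velocity is v_i = q/n_i, so the layer transit time is t_i = b_i·n_i / q:
  layer 1 (silty sand): t_1 = 11.1 × 0.16 / 0.02099 = 84.60 d
  layer 2 (karst limestone): t_2 = 6.56 × 0.06 / 0.02099 = 18.75 d
  layer 3 (silt): t_3 = 11.8 × 0.12 / 0.02099 = 67.45 d
  layer 4 (fractured sandstone): t_4 = 13.1 × 0.15 / 0.02099 = 93.60 d
Total t = Σ t_i = 264.4 days.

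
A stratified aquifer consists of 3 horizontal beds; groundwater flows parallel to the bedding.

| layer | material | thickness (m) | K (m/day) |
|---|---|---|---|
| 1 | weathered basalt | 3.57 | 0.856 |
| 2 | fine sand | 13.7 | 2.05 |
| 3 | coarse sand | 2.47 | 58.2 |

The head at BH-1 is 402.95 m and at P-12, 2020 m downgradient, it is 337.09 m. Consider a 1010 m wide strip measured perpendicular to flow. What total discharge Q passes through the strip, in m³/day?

5760

Flow is parallel to layering, so each bed carries its own Darcy discharge and the transmissivities add.
Σ(K_i·b_i) = 0.856×3.57 + 2.05×13.7 + 58.2×2.47 = 174.9 m²/day.
Hydraulic gradient i = (402.95 − 337.09) / 2020 = 65.86 / 2020 = 0.03260.
Q = Σ(K_i·b_i) · W · i = 174.9 × 1010 × 0.03260 = 5759 m³/day.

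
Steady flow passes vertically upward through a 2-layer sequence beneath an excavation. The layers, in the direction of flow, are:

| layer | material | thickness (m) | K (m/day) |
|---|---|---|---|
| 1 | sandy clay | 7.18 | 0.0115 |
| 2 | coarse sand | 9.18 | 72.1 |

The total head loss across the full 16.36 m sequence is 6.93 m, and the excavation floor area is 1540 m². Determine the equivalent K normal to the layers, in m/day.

0.0262

Flow is perpendicular to layering, so the layers act in series and the equivalent K is the thickness-weighted harmonic mean.
Total thickness L = 7.18 + 9.18 = 16.36 m.
Σ(b_i/K_i) = 7.18/0.0115 + 9.18/72.1 = 624.5 d.
K_eq = L / Σ(b_i/K_i) = 16.36 / 624.5 = 0.02620 m/day.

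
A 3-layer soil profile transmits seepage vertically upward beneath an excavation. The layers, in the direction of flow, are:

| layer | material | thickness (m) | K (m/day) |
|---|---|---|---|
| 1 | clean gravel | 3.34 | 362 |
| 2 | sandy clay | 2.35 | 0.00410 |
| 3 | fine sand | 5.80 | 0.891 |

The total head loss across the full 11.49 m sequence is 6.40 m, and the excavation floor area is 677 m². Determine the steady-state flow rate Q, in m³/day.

Flow is perpendicular to layering, so the layers act in series and the equivalent K is the thickness-weighted harmonic mean.
Total thickness L = 3.34 + 2.35 + 5.80 = 11.49 m.
Σ(b_i/K_i) = 3.34/362 + 2.35/0.00410 + 5.80/0.891 = 579.7 d.
K_eq = L / Σ(b_i/K_i) = 11.49 / 579.7 = 0.01982 m/day.
Q = K_eq · A · (Δh/L) = 0.01982 × 677 × (6.40/11.49) = 7.474 m³/day.

7.47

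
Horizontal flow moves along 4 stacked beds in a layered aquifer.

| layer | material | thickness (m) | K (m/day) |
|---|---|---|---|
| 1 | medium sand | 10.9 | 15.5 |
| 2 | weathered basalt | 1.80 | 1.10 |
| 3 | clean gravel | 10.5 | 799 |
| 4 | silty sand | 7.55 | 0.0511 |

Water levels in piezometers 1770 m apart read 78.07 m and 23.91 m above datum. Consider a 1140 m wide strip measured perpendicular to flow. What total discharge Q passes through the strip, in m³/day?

299000

Flow is parallel to layering, so each bed carries its own Darcy discharge and the transmissivities add.
Σ(K_i·b_i) = 15.5×10.9 + 1.10×1.80 + 799×10.5 + 0.0511×7.55 = 8561 m²/day.
Hydraulic gradient i = (78.07 − 23.91) / 1770 = 54.16 / 1770 = 0.03060.
Q = Σ(K_i·b_i) · W · i = 8561 × 1140 × 0.03060 = 2.986e+05 m³/day.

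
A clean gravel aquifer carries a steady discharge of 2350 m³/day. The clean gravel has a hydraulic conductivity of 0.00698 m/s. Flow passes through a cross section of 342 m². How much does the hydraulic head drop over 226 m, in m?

Convert K: 0.00698 m/s × 86400 = 603.1 m/day.
From Q = K·A·i, i = Q / (K·A) = 2350 / (603.1 × 342.0) = 0.01139.
Head loss Δh = i · L = 0.01139 × 226 = 2.575 m.

2.58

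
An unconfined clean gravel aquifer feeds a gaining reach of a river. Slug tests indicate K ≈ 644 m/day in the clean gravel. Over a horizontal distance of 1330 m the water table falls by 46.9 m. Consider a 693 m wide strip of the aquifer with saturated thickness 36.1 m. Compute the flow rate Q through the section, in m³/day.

Cross-sectional area A = 693 × 36.1 = 25017 m².
Hydraulic gradient i = Δh / L = 46.9 / 1330 = 0.03526.
Darcy's law: Q = K · A · i = 644.0 × 25017 × 0.03526 = 5.681e+05 m³/day.

568000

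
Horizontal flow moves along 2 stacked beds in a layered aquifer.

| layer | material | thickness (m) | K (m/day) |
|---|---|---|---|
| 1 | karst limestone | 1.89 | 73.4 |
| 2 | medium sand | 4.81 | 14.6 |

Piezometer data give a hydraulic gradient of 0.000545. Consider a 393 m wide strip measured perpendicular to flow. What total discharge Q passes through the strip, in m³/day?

Flow is parallel to layering, so each bed carries its own Darcy discharge and the transmissivities add.
Σ(K_i·b_i) = 73.4×1.89 + 14.6×4.81 = 209.0 m²/day.
Hydraulic gradient i = 0.000545.
Q = Σ(K_i·b_i) · W · i = 209.0 × 393 × 0.0005450 = 44.75 m³/day.

44.8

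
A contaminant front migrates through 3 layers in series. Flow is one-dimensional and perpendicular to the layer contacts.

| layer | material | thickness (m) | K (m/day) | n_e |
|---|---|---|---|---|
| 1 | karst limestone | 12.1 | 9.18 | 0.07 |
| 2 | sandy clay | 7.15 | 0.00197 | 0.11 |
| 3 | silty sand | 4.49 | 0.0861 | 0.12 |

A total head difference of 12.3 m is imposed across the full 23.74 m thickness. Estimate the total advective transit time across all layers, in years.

1.78

With flow normal to the layers, continuity requires the same specific discharge q through every layer.
Σ(b_i/K_i) = 12.1/9.18 + 7.15/0.00197 + 4.49/0.0861 = 3683 d.
q = Δh / Σ(b_i/K_i) = 12.3 / 3683 = 0.003340 m/day.
In each layer the seepage velocity is v_i = q/n_i, so the layer transit time is t_i = b_i·n_i / q:
  layer 1 (karst limestone): t_1 = 12.1 × 0.07 / 0.003340 = 253.6 d
  layer 2 (sandy clay): t_2 = 7.15 × 0.11 / 0.003340 = 235.5 d
  layer 3 (silty sand): t_3 = 4.49 × 0.12 / 0.003340 = 161.3 d
Total t = Σ t_i = 650.4 days = 1.781 years.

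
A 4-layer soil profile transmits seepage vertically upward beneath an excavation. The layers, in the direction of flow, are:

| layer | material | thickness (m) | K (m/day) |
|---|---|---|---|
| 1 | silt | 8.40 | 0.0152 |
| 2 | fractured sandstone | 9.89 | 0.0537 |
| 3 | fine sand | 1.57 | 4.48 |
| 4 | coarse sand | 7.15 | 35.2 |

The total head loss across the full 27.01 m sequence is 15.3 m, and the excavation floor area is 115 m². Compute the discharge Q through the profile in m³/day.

2.39

Flow is perpendicular to layering, so the layers act in series and the equivalent K is the thickness-weighted harmonic mean.
Total thickness L = 8.40 + 9.89 + 1.57 + 7.15 = 27.01 m.
Σ(b_i/K_i) = 8.40/0.0152 + 9.89/0.0537 + 1.57/4.48 + 7.15/35.2 = 737.4 d.
K_eq = L / Σ(b_i/K_i) = 27.01 / 737.4 = 0.03663 m/day.
Q = K_eq · A · (Δh/L) = 0.03663 × 115 × (15.3/27.01) = 2.386 m³/day.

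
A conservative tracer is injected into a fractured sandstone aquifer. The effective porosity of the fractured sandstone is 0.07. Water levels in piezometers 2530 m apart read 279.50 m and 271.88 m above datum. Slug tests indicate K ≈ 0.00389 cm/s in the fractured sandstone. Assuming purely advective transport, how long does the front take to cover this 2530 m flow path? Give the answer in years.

Convert K: 0.00389 cm/s × 864 = 3.361 m/day.
Hydraulic gradient i = (279.50 − 271.88) / 2530 = 7.62 / 2530 = 0.003012.
Darcy flux q = K · i = 3.361 × 0.003012 = 0.01012 m/day.
Seepage velocity v = q / n_e = 0.01012 / 0.07 = 0.1446 m/day.
Travel time t = L / v = 2530 / 0.1446 = 17495 days = 47.90 years.

47.9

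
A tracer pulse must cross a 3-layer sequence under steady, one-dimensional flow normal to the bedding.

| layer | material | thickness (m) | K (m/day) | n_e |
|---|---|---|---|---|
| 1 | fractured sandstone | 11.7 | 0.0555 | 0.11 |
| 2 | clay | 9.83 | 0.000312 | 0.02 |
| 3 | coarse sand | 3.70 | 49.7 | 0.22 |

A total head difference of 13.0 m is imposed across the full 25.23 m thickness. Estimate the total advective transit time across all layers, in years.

15.3

With flow normal to the layers, continuity requires the same specific discharge q through every layer.
Σ(b_i/K_i) = 11.7/0.0555 + 9.83/0.000312 + 3.70/49.7 = 31717 d.
q = Δh / Σ(b_i/K_i) = 13.0 / 31717 = 0.0004099 m/day.
In each layer the seepage velocity is v_i = q/n_i, so the layer transit time is t_i = b_i·n_i / q:
  layer 1 (fractured sandstone): t_1 = 11.7 × 0.11 / 0.0004099 = 3140 d
  layer 2 (clay): t_2 = 9.83 × 0.02 / 0.0004099 = 479.7 d
  layer 3 (coarse sand): t_3 = 3.70 × 0.22 / 0.0004099 = 1986 d
Total t = Σ t_i = 5606 days = 15.35 years.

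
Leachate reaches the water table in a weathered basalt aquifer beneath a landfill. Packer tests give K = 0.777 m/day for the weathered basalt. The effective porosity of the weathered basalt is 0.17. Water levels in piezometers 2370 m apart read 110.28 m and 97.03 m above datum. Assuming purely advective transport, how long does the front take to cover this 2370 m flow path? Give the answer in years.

Hydraulic gradient i = (110.28 − 97.03) / 2370 = 13.25 / 2370 = 0.005591.
Darcy flux q = K · i = 0.7770 × 0.005591 = 0.004344 m/day.
Seepage velocity v = q / n_e = 0.004344 / 0.17 = 0.02555 m/day.
Travel time t = L / v = 2370 / 0.02555 = 92749 days = 253.9 years.

254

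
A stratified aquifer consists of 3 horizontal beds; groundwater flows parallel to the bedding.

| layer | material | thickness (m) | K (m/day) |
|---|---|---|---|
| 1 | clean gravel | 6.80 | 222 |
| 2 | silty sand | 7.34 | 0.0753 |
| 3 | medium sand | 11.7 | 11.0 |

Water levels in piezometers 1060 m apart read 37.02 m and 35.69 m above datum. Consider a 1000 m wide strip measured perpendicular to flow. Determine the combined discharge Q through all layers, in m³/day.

Flow is parallel to layering, so each bed carries its own Darcy discharge and the transmissivities add.
Σ(K_i·b_i) = 222×6.80 + 0.0753×7.34 + 11.0×11.7 = 1639 m²/day.
Hydraulic gradient i = (37.02 − 35.69) / 1060 = 1.33 / 1060 = 0.001255.
Q = Σ(K_i·b_i) · W · i = 1639 × 1000 × 0.001255 = 2056 m³/day.

2060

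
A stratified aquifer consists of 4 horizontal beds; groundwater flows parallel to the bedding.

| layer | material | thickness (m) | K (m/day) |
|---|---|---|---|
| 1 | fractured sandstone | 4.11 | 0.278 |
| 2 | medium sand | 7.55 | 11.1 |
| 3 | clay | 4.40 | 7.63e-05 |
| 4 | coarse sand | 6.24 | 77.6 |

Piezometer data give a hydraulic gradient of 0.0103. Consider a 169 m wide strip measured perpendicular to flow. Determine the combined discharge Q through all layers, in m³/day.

991

Flow is parallel to layering, so each bed carries its own Darcy discharge and the transmissivities add.
Σ(K_i·b_i) = 0.278×4.11 + 11.1×7.55 + 7.63e-05×4.40 + 77.6×6.24 = 569.2 m²/day.
Hydraulic gradient i = 0.0103.
Q = Σ(K_i·b_i) · W · i = 569.2 × 169 × 0.01030 = 990.8 m³/day.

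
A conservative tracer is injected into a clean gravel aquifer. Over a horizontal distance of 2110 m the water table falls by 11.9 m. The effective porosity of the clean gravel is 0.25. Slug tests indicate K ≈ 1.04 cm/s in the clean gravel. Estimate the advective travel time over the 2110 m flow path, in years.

Convert K: 1.04 cm/s × 864 = 898.6 m/day.
Hydraulic gradient i = Δh / L = 11.9 / 2110 = 0.005640.
Darcy flux q = K · i = 898.6 × 0.005640 = 5.068 m/day.
Seepage velocity v = q / n_e = 5.068 / 0.25 = 20.27 m/day.
Travel time t = L / v = 2110 / 20.27 = 104.1 days = 0.2850 years.

0.285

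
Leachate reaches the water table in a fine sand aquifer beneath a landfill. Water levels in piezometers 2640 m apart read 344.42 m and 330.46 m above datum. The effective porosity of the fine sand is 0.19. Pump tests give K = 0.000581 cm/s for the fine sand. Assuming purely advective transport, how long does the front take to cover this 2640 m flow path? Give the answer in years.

Convert K: 0.000581 cm/s × 864 = 0.5020 m/day.
Hydraulic gradient i = (344.42 − 330.46) / 2640 = 13.96 / 2640 = 0.005288.
Darcy flux q = K · i = 0.5020 × 0.005288 = 0.002654 m/day.
Seepage velocity v = q / n_e = 0.002654 / 0.19 = 0.01397 m/day.
Travel time t = L / v = 2640 / 0.01397 = 1.890e+05 days = 517.4 years.

517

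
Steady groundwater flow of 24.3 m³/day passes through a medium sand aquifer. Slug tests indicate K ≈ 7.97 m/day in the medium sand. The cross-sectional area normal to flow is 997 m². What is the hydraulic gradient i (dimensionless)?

0.00306

From Q = K·A·i, i = Q / (K·A) = 24.3 / (7.970 × 997.0) = 0.003058.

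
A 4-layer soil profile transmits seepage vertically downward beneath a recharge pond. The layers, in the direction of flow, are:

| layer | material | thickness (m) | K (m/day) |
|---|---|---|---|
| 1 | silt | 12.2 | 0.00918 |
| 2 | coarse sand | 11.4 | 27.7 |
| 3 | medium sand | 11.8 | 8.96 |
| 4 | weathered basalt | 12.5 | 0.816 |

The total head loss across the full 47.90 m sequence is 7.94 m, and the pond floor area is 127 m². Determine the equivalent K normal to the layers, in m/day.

Flow is perpendicular to layering, so the layers act in series and the equivalent K is the thickness-weighted harmonic mean.
Total thickness L = 12.2 + 11.4 + 11.8 + 12.5 = 47.90 m.
Σ(b_i/K_i) = 12.2/0.00918 + 11.4/27.7 + 11.8/8.96 + 12.5/0.816 = 1346 d.
K_eq = L / Σ(b_i/K_i) = 47.90 / 1346 = 0.03559 m/day.

0.0356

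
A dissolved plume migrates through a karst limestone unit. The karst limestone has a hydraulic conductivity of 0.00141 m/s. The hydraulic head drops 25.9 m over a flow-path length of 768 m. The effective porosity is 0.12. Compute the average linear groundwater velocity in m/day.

Convert K: 0.00141 m/s × 86400 = 121.8 m/day.
Hydraulic gradient i = Δh / L = 25.9 / 768 = 0.03372.
Darcy flux q = K · i = 121.8 × 0.03372 = 4.108 m/day.
Seepage velocity v = q / n_e = 4.108 / 0.12 = 34.24 m/day.

34.2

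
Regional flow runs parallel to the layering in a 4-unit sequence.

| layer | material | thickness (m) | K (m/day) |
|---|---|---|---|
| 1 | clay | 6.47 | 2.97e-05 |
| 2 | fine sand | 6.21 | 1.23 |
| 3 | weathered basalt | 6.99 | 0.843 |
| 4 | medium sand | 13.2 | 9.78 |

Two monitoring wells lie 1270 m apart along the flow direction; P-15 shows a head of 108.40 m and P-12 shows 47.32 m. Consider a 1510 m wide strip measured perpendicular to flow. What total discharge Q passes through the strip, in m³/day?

10400

Flow is parallel to layering, so each bed carries its own Darcy discharge and the transmissivities add.
Σ(K_i·b_i) = 2.97e-05×6.47 + 1.23×6.21 + 0.843×6.99 + 9.78×13.2 = 142.6 m²/day.
Hydraulic gradient i = (108.40 − 47.32) / 1270 = 61.08 / 1270 = 0.04809.
Q = Σ(K_i·b_i) · W · i = 142.6 × 1510 × 0.04809 = 10358 m³/day.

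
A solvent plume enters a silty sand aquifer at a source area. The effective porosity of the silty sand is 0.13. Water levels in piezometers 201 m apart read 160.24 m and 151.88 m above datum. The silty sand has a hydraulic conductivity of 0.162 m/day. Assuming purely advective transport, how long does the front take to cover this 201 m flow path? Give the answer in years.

10.6

Hydraulic gradient i = (160.24 − 151.88) / 201 = 8.36 / 201 = 0.04159.
Darcy flux q = K · i = 0.1620 × 0.04159 = 0.006738 m/day.
Seepage velocity v = q / n_e = 0.006738 / 0.13 = 0.05183 m/day.
Travel time t = L / v = 201 / 0.05183 = 3878 days = 10.62 years.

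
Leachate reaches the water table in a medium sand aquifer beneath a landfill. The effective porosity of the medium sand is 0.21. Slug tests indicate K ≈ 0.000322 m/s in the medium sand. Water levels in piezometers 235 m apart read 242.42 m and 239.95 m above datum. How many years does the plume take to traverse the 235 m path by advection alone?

0.462

Convert K: 0.000322 m/s × 86400 = 27.82 m/day.
Hydraulic gradient i = (242.42 − 239.95) / 235 = 2.47 / 235 = 0.01051.
Darcy flux q = K · i = 27.82 × 0.01051 = 0.2924 m/day.
Seepage velocity v = q / n_e = 0.2924 / 0.21 = 1.392 m/day.
Travel time t = L / v = 235 / 1.392 = 168.8 days = 0.4621 years.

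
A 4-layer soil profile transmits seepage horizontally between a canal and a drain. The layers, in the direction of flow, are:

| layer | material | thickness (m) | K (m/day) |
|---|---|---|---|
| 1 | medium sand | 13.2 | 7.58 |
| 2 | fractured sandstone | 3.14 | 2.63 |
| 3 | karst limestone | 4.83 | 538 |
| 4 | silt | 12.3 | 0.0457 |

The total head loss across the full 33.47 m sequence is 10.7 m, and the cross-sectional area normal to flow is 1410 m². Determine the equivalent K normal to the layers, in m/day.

0.123

Flow is perpendicular to layering, so the layers act in series and the equivalent K is the thickness-weighted harmonic mean.
Total thickness L = 13.2 + 3.14 + 4.83 + 12.3 = 33.47 m.
Σ(b_i/K_i) = 13.2/7.58 + 3.14/2.63 + 4.83/538 + 12.3/0.0457 = 272.1 d.
K_eq = L / Σ(b_i/K_i) = 33.47 / 272.1 = 0.1230 m/day.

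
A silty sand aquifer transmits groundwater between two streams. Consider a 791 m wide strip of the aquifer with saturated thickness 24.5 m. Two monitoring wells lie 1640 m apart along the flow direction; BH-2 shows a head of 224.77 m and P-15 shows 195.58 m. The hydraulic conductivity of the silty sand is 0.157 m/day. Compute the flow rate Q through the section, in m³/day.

Cross-sectional area A = 791 × 24.5 = 19380 m².
Hydraulic gradient i = (224.77 − 195.58) / 1640 = 29.19 / 1640 = 0.01780.
Darcy's law: Q = K · A · i = 0.1570 × 19380 × 0.01780 = 54.15 m³/day.

54.2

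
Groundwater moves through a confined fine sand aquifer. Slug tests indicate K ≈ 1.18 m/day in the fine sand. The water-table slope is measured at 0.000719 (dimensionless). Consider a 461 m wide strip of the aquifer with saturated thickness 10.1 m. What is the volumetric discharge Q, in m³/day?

Cross-sectional area A = 461 × 10.1 = 4656 m².
Hydraulic gradient i = 0.000719.
Darcy's law: Q = K · A · i = 1.180 × 4656 × 0.0007190 = 3.950 m³/day.

3.95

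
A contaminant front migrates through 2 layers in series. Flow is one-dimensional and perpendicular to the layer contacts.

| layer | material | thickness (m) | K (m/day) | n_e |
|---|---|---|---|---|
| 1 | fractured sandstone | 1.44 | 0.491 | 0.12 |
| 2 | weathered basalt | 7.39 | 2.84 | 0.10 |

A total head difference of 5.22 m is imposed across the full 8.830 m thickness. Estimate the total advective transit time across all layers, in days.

0.967

With flow normal to the layers, continuity requires the same specific discharge q through every layer.
Σ(b_i/K_i) = 1.44/0.491 + 7.39/2.84 = 5.535 d.
q = Δh / Σ(b_i/K_i) = 5.22 / 5.535 = 0.9431 m/day.
In each layer the seepage velocity is v_i = q/n_i, so the layer transit time is t_i = b_i·n_i / q:
  layer 1 (fractured sandstone): t_1 = 1.44 × 0.12 / 0.9431 = 0.1832 d
  layer 2 (weathered basalt): t_2 = 7.39 × 0.10 / 0.9431 = 0.7836 d
Total t = Σ t_i = 0.9668 days.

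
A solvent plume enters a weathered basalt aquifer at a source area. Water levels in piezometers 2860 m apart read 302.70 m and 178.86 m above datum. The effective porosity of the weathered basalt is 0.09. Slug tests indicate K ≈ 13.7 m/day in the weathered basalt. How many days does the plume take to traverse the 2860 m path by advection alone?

Hydraulic gradient i = (302.70 − 178.86) / 2860 = 123.84 / 2860 = 0.04330.
Darcy flux q = K · i = 13.70 × 0.04330 = 0.5932 m/day.
Seepage velocity v = q / n_e = 0.5932 / 0.09 = 6.591 m/day.
Travel time t = L / v = 2860 / 6.591 = 433.9 days.

434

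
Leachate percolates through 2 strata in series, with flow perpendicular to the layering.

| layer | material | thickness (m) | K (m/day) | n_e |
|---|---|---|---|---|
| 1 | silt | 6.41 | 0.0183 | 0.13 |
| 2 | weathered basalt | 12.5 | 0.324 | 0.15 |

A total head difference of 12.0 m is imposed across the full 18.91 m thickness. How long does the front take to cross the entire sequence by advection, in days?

87.8

With flow normal to the layers, continuity requires the same specific discharge q through every layer.
Σ(b_i/K_i) = 6.41/0.0183 + 12.5/0.324 = 388.9 d.
q = Δh / Σ(b_i/K_i) = 12.0 / 388.9 = 0.03086 m/day.
In each layer the seepage velocity is v_i = q/n_i, so the layer transit time is t_i = b_i·n_i / q:
  layer 1 (silt): t_1 = 6.41 × 0.13 / 0.03086 = 27.00 d
  layer 2 (weathered basalt): t_2 = 12.5 × 0.15 / 0.03086 = 60.76 d
Total t = Σ t_i = 87.76 days.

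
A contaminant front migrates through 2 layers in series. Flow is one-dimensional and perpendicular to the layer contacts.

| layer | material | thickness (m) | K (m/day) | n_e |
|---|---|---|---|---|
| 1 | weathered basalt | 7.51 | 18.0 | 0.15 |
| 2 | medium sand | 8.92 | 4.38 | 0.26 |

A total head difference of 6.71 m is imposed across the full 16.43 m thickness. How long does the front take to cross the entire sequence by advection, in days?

With flow normal to the layers, continuity requires the same specific discharge q through every layer.
Σ(b_i/K_i) = 7.51/18.0 + 8.92/4.38 = 2.454 d.
q = Δh / Σ(b_i/K_i) = 6.71 / 2.454 = 2.735 m/day.
In each layer the seepage velocity is v_i = q/n_i, so the layer transit time is t_i = b_i·n_i / q:
  layer 1 (weathered basalt): t_1 = 7.51 × 0.15 / 2.735 = 0.4119 d
  layer 2 (medium sand): t_2 = 8.92 × 0.26 / 2.735 = 0.8481 d
Total t = Σ t_i = 1.260 days.

1.26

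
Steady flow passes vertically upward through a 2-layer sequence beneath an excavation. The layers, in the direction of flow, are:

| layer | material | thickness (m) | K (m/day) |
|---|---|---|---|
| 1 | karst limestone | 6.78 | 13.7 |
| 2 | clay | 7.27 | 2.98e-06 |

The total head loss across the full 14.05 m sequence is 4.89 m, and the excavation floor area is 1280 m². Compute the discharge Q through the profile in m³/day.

Flow is perpendicular to layering, so the layers act in series and the equivalent K is the thickness-weighted harmonic mean.
Total thickness L = 6.78 + 7.27 = 14.05 m.
Σ(b_i/K_i) = 6.78/13.7 + 7.27/2.98e-06 = 2.440e+06 d.
K_eq = L / Σ(b_i/K_i) = 14.05 / 2.440e+06 = 5.759e-06 m/day.
Q = K_eq · A · (Δh/L) = 5.759e-06 × 1280 × (4.89/14.05) = 0.002566 m³/day.

0.00257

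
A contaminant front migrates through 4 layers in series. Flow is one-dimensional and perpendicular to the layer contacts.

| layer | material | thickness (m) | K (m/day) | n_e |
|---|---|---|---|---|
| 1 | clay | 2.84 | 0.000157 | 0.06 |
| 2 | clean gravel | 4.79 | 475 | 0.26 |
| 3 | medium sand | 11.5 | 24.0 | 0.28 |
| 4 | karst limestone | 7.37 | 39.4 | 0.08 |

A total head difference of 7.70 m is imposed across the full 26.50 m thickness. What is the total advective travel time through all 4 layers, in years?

33.6

With flow normal to the layers, continuity requires the same specific discharge q through every layer.
Σ(b_i/K_i) = 2.84/0.000157 + 4.79/475 + 11.5/24.0 + 7.37/39.4 = 18090 d.
q = Δh / Σ(b_i/K_i) = 7.70 / 18090 = 0.0004257 m/day.
In each layer the seepage velocity is v_i = q/n_i, so the layer transit time is t_i = b_i·n_i / q:
  layer 1 (clay): t_1 = 2.84 × 0.06 / 0.0004257 = 400.3 d
  layer 2 (clean gravel): t_2 = 4.79 × 0.26 / 0.0004257 = 2926 d
  layer 3 (medium sand): t_3 = 11.5 × 0.28 / 0.0004257 = 7565 d
  layer 4 (karst limestone): t_4 = 7.37 × 0.08 / 0.0004257 = 1385 d
Total t = Σ t_i = 12276 days = 33.61 years.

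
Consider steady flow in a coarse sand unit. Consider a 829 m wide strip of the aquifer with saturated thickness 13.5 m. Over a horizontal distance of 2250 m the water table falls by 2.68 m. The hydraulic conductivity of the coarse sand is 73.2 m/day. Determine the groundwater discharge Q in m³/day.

Cross-sectional area A = 829 × 13.5 = 11192 m².
Hydraulic gradient i = Δh / L = 2.68 / 2250 = 0.001191.
Darcy's law: Q = K · A · i = 73.20 × 11192 × 0.001191 = 975.8 m³/day.

976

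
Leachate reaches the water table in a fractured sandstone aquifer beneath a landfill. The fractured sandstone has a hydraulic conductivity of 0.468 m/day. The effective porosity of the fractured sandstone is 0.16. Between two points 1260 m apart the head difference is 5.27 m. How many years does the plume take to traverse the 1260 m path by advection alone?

Hydraulic gradient i = Δh / L = 5.27 / 1260 = 0.004183.
Darcy flux q = K · i = 0.4680 × 0.004183 = 0.001957 m/day.
Seepage velocity v = q / n_e = 0.001957 / 0.16 = 0.01223 m/day.
Travel time t = L / v = 1260 / 0.01223 = 1.030e+05 days = 282.0 years.

282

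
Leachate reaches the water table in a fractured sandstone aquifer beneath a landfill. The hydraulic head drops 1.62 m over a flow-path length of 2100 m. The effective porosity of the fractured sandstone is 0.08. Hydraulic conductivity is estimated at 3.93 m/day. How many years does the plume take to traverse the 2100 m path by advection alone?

Hydraulic gradient i = Δh / L = 1.62 / 2100 = 0.0007714.
Darcy flux q = K · i = 3.930 × 0.0007714 = 0.003032 m/day.
Seepage velocity v = q / n_e = 0.003032 / 0.08 = 0.03790 m/day.
Travel time t = L / v = 2100 / 0.03790 = 55414 days = 151.7 years.

152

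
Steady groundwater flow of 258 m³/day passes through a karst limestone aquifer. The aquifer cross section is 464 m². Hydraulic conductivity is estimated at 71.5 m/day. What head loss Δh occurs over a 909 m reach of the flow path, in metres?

7.07

From Q = K·A·i, i = Q / (K·A) = 258 / (71.50 × 464.0) = 0.007777.
Head loss Δh = i · L = 0.007777 × 909 = 7.069 m.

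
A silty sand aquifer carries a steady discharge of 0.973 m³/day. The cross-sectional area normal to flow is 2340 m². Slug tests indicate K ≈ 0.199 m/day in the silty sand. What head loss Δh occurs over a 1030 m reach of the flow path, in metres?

From Q = K·A·i, i = Q / (K·A) = 0.973 / (0.1990 × 2340) = 0.002090.
Head loss Δh = i · L = 0.002090 × 1030 = 2.152 m.

2.15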